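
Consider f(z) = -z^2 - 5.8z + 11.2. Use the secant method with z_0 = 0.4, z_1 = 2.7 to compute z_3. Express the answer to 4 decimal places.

f(0.4) = 8.720000, f(2.7) = -11.750000
z_2 = 2.700000 − (-11.750000)·(2.700000 − 0.400000) / (-11.750000 − 8.720000) = 2.700000 − (-27.025000)/(-20.470000) = 1.379775
f(1.379775) = 1.293524
z_3 = 1.379775 − 1.293524·(1.379775 − 2.700000) / (1.293524 − (-11.750000)) = 1.379775 − (-1.707742)/(13.043524) = 1.510702

1.5107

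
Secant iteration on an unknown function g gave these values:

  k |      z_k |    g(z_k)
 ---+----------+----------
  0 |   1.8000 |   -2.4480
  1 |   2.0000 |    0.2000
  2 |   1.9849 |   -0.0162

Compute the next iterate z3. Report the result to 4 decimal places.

z3 = 1.9849 − (-0.0162)·(1.9849 − 2.0000) / (-0.0162 − 0.2000)
   = 1.9849 − (0.000245)/(-0.216200) = 1.986031

1.9860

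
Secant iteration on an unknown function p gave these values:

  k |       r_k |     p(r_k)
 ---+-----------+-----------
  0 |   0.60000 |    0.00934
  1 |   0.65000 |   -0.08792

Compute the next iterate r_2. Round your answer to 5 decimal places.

r_2 = 0.65000 − (-0.08792)·(0.65000 − 0.60000) / (-0.08792 − 0.00934)
   = 0.65000 − (-0.0043960)/(-0.0972600) = 0.6048016

0.60480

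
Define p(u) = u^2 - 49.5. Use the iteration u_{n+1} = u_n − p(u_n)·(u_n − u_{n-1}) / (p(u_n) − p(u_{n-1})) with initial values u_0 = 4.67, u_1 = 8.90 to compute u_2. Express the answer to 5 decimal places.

6.71061

p(4.67) = -27.6911000, p(8.90) = 29.7100000
u_2 = 8.9000000 − 29.7100000·(8.9000000 − 4.6700000) / (29.7100000 − (-27.6911000)) = 8.9000000 − (125.6733000)/(57.4011000) = 6.7106116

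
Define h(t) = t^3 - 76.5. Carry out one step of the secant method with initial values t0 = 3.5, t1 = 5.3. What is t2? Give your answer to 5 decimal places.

h(3.5) = -33.6250000, h(5.3) = 72.3770000
t2 = 5.3000000 − 72.3770000·(5.3000000 − 3.5000000) / (72.3770000 − (-33.6250000)) = 5.3000000 − (130.2786000)/(106.0020000) = 4.0709798

4.07098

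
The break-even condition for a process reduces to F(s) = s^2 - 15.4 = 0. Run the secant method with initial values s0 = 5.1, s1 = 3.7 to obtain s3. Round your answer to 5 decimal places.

3.92517

F(5.1) = 10.6100000, F(3.7) = -1.7100000
s2 = 3.7000000 − (-1.7100000)·(3.7000000 − 5.1000000) / (-1.7100000 − 10.6100000) = 3.7000000 − (2.3940000)/(-12.3200000) = 3.8943182
F(3.8943182) = -0.2342859
s3 = 3.8943182 − (-0.2342859)·(3.8943182 − 3.7000000) / (-0.2342859 − (-1.7100000)) = 3.8943182 − (-0.0455260)/(1.4757141) = 3.9251683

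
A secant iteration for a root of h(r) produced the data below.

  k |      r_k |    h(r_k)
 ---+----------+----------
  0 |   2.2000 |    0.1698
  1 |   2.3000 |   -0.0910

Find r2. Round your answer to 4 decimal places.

2.2651

r2 = 2.3000 − (-0.0910)·(2.3000 − 2.2000) / (-0.0910 − 0.1698)
   = 2.3000 − (-0.009100)/(-0.260800) = 2.265107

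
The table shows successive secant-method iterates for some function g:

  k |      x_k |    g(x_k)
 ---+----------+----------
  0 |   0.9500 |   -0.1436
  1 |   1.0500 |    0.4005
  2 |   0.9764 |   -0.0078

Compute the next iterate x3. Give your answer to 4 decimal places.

0.9778

x3 = 0.9764 − (-0.0078)·(0.9764 − 1.0500) / (-0.0078 − 0.4005)
   = 0.9764 − (0.000574)/(-0.408300) = 0.977806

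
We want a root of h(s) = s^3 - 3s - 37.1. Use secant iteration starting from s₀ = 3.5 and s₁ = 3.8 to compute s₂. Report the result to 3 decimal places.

h(3.5) = -4.72500, h(3.8) = 6.37200
s₂ = 3.80000 − 6.37200·(3.80000 − 3.50000) / (6.37200 − (-4.72500)) = 3.80000 − (1.91160)/(11.09700) = 3.62774

3.628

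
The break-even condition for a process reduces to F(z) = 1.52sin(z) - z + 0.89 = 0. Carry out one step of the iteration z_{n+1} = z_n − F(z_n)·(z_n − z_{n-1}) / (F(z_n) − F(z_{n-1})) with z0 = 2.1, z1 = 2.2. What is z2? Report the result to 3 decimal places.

F(2.1) = 0.10208, F(2.2) = -0.08109
z2 = 2.20000 − (-0.08109)·(2.20000 − 2.10000) / (-0.08109 − 0.10208) = 2.20000 − (-0.00811)/(-0.18316) = 2.15573

2.156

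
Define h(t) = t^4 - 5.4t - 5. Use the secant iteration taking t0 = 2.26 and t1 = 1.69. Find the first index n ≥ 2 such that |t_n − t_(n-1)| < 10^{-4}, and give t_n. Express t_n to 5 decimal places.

n = 6, t_n = 1.99243

h(2.26) = 8.8835778, h(1.69) = -5.9686928
t2 = 1.6900000 − (-5.9686928)·(-0.5700000)/(-14.8522705) = 1.9190663;  |Δ| = 0.2290663
h(1.9190663) = -1.7998279
t3 = 1.9190663 − (-1.7998279)·(0.2290663)/(4.1688649) = 2.0179613;  |Δ| = 0.0988950
h(2.0179613) = 0.6855605
t4 = 2.0179613 − 0.6855605·(0.0988950)/(2.4853884) = 1.9906825;  |Δ| = 0.0272788
h(1.9906825) = -0.0457686
t5 = 1.9906825 − (-0.0457686)·(-0.0272788)/(-0.7313291) = 1.9923897;  |Δ| = 0.0017072
h(1.9923897) = -0.0010481
t6 = 1.9923897 − (-0.0010481)·(0.0017072)/(0.0447205) = 1.9924297;  |Δ| = 0.0000400
|t6 − t5| = 0.0000400 < 10^{-4}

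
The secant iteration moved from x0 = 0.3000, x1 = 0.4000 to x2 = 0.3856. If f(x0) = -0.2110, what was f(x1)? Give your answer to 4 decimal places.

0.0355

The secant line through (0.3000, -0.2110) and (0.4000, f(x1)) crosses zero at x2 = 0.3856.
So (0.3000, -0.2110), (0.4000, f(x1)), (0.3856, 0) are collinear:
f(x1) = -0.2110 · (0.4000 − 0.3856) / (0.3000 − 0.3856) = -0.2110 · (0.014400)/(-0.085600) = 0.035495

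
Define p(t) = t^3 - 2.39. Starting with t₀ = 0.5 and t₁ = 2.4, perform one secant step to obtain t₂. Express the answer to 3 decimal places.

0.814

p(0.5) = -2.26500, p(2.4) = 11.43400
t₂ = 2.40000 − 11.43400·(2.40000 − 0.50000) / (11.43400 − (-2.26500)) = 2.40000 − (21.72460)/(13.69900) = 0.81415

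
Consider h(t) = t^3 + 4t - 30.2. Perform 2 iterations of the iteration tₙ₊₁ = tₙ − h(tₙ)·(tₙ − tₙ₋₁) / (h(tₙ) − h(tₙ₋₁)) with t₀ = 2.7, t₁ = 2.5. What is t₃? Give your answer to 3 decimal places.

h(2.7) = 0.28300, h(2.5) = -4.57500
t₂ = 2.50000 − (-4.57500)·(2.50000 − 2.70000) / (-4.57500 − 0.28300) = 2.50000 − (0.91500)/(-4.85800) = 2.68835
h(2.68835) = -0.01731
t₃ = 2.68835 − (-0.01731)·(2.68835 − 2.50000) / (-0.01731 − (-4.57500)) = 2.68835 − (-0.00326)/(4.55769) = 2.68906

2.689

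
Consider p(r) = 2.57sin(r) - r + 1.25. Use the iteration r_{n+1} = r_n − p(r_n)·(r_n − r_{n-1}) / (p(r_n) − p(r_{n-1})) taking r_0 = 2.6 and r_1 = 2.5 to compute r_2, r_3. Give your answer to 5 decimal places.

2.59197, 2.59213

p(2.6) = -0.0251615, p(2.5) = 0.2880734
r_2 = 2.5000000 − 0.2880734·(2.5000000 − 2.6000000) / (0.2880734 − (-0.0251615)) = 2.5000000 − (-0.0288073)/(0.3132349) = 2.5919672
p(2.5919672) = 0.0005182
r_3 = 2.5919672 − 0.0005182·(2.5919672 − 2.5000000) / (0.0005182 − 0.2880734) = 2.5919672 − (0.0000477)/(-0.2875552) = 2.5921330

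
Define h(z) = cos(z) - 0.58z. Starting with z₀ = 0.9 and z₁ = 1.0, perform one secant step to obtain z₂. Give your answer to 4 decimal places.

0.9715

h(0.9) = 0.099610, h(1.0) = -0.039698
z₂ = 1.000000 − (-0.039698)·(1.000000 − 0.900000) / (-0.039698 − 0.099610) = 1.000000 − (-0.003970)/(-0.139308) = 0.971504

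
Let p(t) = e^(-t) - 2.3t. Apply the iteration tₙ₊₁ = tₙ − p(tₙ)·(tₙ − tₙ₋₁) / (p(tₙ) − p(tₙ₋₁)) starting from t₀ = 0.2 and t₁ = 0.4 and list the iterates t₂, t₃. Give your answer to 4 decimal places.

p(0.2) = 0.358731, p(0.4) = -0.249680
t₂ = 0.400000 − (-0.249680)·(0.400000 − 0.200000) / (-0.249680 − 0.358731) = 0.400000 − (-0.049936)/(-0.608411) = 0.317924
p(0.317924) = -0.003567
t₃ = 0.317924 − (-0.003567)·(0.317924 − 0.400000) / (-0.003567 − (-0.249680)) = 0.317924 − (0.000293)/(0.246113) = 0.316734

0.3179, 0.3167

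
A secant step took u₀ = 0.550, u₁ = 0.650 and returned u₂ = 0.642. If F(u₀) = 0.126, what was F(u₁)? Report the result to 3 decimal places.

-0.011

The secant line through (0.550, 0.126) and (0.650, F(u₁)) crosses zero at u₂ = 0.642.
So (0.550, 0.126), (0.650, F(u₁)), (0.642, 0) are collinear:
F(u₁) = 0.126 · (0.650 − 0.642) / (0.550 − 0.642) = 0.126 · (0.00800)/(-0.09200) = -0.01096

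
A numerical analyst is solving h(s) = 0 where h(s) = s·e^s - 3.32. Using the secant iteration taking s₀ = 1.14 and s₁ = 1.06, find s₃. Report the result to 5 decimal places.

h(1.14) = 0.2445159, h(1.06) = -0.2604468
s₂ = 1.0600000 − (-0.2604468)·(1.0600000 − 1.1400000) / (-0.2604468 − 0.2445159) = 1.0600000 − (0.0208357)/(-0.5049627) = 1.1012619
h(1.1012619) = -0.0074487
s₃ = 1.1012619 − (-0.0074487)·(1.1012619 − 1.0600000) / (-0.0074487 − (-0.2604468)) = 1.1012619 − (-0.0003073)/(0.2529981) = 1.1024768

1.10248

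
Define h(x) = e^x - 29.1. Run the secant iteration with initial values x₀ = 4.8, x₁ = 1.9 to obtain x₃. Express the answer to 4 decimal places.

4.3926

h(4.8) = 92.410418, h(1.9) = -22.414106
x₂ = 1.900000 − (-22.414106)·(1.900000 − 4.800000) / (-22.414106 − 92.410418) = 1.900000 − (65.000906)/(-114.824523) = 2.466089
h(2.466089) = -17.323700
x₃ = 2.466089 − (-17.323700)·(2.466089 − 1.900000) / (-17.323700 − (-22.414106)) = 2.466089 − (-9.806757)/(5.090406) = 4.392607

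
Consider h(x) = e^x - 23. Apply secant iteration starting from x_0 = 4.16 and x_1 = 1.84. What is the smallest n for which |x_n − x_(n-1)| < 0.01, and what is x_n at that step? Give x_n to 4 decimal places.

h(4.16) = 41.071523, h(1.84) = -16.703462
x_2 = 1.840000 − (-16.703462)·(-2.320000)/(-57.774984) = 2.510741;  |Δ| = 0.670741
h(2.510741) = -10.685953
x_3 = 2.510741 − (-10.685953)·(0.670741)/(6.017509) = 3.701849;  |Δ| = 1.191108
h(3.701849) = 17.522147
x_4 = 3.701849 − 17.522147·(1.191108)/(28.208099) = 2.961963;  |Δ| = 0.739886
h(2.961963) = -3.664110
x_5 = 2.961963 − (-3.664110)·(-0.739886)/(-21.186256) = 3.089924;  |Δ| = 0.127961
h(3.089924) = -1.024585
x_6 = 3.089924 − (-1.024585)·(0.127961)/(2.639525) = 3.139595;  |Δ| = 0.049671
h(3.139595) = 0.094515
x_7 = 3.139595 − 0.094515·(0.049671)/(1.119099) = 3.135400;  |Δ| = 0.004195
|x_7 − x_6| = 0.004195 < 0.01

n = 7, x_n = 3.1354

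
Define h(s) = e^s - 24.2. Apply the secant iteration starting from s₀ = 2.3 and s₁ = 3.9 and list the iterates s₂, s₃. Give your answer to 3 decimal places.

2.877, 3.085

h(2.3) = -14.22582, h(3.9) = 25.20245
s₂ = 3.90000 − 25.20245·(3.90000 − 2.30000) / (25.20245 − (-14.22582)) = 3.90000 − (40.32392)/(39.42827) = 2.87728
h(2.87728) = -6.43404
s₃ = 2.87728 − (-6.43404)·(2.87728 − 3.90000) / (-6.43404 − 25.20245) = 2.87728 − (6.58020)/(-31.63649) = 3.08528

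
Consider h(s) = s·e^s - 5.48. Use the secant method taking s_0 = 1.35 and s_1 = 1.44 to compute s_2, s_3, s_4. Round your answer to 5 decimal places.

h(1.35) = -0.2724755, h(1.44) = 0.5978020
s_2 = 1.4400000 − 0.5978020·(1.4400000 − 1.3500000) / (0.5978020 − (-0.2724755)) = 1.4400000 − (0.0538022)/(0.8702775) = 1.3781781
h(1.3781781) = -0.0118488
s_3 = 1.3781781 − (-0.0118488)·(1.3781781 − 1.4400000) / (-0.0118488 − 0.5978020) = 1.3781781 − (0.0007325)/(-0.6096508) = 1.3793797
h(1.3793797) = -0.0005017
s_4 = 1.3793797 − (-0.0005017)·(1.3793797 − 1.3781781) / (-0.0005017 − (-0.0118488)) = 1.3793797 − (-0.0000006)/(0.0113471) = 1.3794328

1.37818, 1.37938, 1.37943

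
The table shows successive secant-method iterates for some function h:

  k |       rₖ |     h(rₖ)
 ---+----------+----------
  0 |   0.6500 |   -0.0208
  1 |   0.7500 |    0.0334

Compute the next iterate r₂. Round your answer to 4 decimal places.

r₂ = 0.7500 − 0.0334·(0.7500 − 0.6500) / (0.0334 − (-0.0208))
   = 0.7500 − (0.003340)/(0.054200) = 0.688376

0.6884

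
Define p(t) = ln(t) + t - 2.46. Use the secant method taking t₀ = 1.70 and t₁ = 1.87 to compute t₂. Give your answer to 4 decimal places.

1.8470

p(1.70) = -0.229372, p(1.87) = 0.035938
t₂ = 1.870000 − 0.035938·(1.870000 − 1.700000) / (0.035938 − (-0.229372)) = 1.870000 − (0.006110)/(0.265310) = 1.846972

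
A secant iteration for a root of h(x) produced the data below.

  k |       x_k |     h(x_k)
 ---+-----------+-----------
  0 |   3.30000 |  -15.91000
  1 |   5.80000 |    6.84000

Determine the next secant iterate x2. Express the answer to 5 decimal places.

x2 = 5.80000 − 6.84000·(5.80000 − 3.30000) / (6.84000 − (-15.91000))
   = 5.80000 − (17.1000000)/(22.7500000) = 5.0483516

5.04835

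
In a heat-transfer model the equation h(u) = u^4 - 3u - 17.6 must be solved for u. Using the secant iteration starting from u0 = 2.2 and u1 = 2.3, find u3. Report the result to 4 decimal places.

2.2192

h(2.2) = -0.774400, h(2.3) = 3.484100
u2 = 2.300000 − 3.484100·(2.300000 − 2.200000) / (3.484100 − (-0.774400)) = 2.300000 − (0.348410)/(4.258500) = 2.218185
h(2.218185) = -0.044771
u3 = 2.218185 − (-0.044771)·(2.218185 − 2.300000) / (-0.044771 − 3.484100) = 2.218185 − (0.003663)/(-3.528871) = 2.219223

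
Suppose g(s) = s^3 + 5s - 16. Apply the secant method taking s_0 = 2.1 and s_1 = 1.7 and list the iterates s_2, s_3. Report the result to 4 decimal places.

1.8630, 1.8781

g(2.1) = 3.761000, g(1.7) = -2.587000
s_2 = 1.700000 − (-2.587000)·(1.700000 − 2.100000) / (-2.587000 − 3.761000) = 1.700000 − (1.034800)/(-6.348000) = 1.863012
g(1.863012) = -0.218773
s_3 = 1.863012 − (-0.218773)·(1.863012 − 1.700000) / (-0.218773 − (-2.587000)) = 1.863012 − (-0.035663)/(2.368227) = 1.878071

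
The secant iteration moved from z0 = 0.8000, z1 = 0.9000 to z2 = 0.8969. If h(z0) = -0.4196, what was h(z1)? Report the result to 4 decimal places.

0.0134

The secant line through (0.8000, -0.4196) and (0.9000, h(z1)) crosses zero at z2 = 0.8969.
So (0.8000, -0.4196), (0.9000, h(z1)), (0.8969, 0) are collinear:
h(z1) = -0.4196 · (0.9000 − 0.8969) / (0.8000 − 0.8969) = -0.4196 · (0.003100)/(-0.096900) = 0.013424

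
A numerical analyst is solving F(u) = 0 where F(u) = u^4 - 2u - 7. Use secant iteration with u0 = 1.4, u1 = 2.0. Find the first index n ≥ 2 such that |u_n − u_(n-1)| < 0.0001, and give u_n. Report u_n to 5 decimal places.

F(1.4) = -5.9584000, F(2.0) = 5.0000000
u2 = 2.0000000 − 5.0000000·(0.6000000)/(10.9584000) = 1.7262374;  |Δ| = 0.2737626
F(1.7262374) = -1.5726971
u3 = 1.7262374 − (-1.5726971)·(-0.2737626)/(-6.5726971) = 1.7917426;  |Δ| = 0.0655052
F(1.7917426) = -0.2771929
u4 = 1.7917426 − (-0.2771929)·(0.0655052)/(1.2955043) = 1.8057584;  |Δ| = 0.0140158
F(1.8057584) = 0.0210613
u5 = 1.8057584 − 0.0210613·(0.0140158)/(0.2982541) = 1.8047687;  |Δ| = 0.0009897
F(1.8047687) = -0.0002508
u6 = 1.8047687 − (-0.0002508)·(-0.0009897)/(-0.0213121) = 1.8047803;  |Δ| = 0.0000116
|u6 − u5| = 0.0000116 < 0.0001

n = 6, u_n = 1.80478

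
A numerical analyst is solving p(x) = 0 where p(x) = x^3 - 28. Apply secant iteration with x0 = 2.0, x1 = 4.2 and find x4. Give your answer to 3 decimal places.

p(2.0) = -20.00000, p(4.2) = 46.08800
x2 = 4.20000 − 46.08800·(4.20000 − 2.00000) / (46.08800 − (-20.00000)) = 4.20000 − (101.39360)/(66.08800) = 2.66578
p(2.66578) = -9.05597
x3 = 2.66578 − (-9.05597)·(2.66578 − 4.20000) / (-9.05597 − 46.08800) = 2.66578 − (13.89386)/(-55.14397) = 2.91774
p(2.91774) = -3.16080
x4 = 2.91774 − (-3.16080)·(2.91774 − 2.66578) / (-3.16080 − (-9.05597)) = 2.91774 − (-0.79638)/(5.89517) = 3.05283

3.053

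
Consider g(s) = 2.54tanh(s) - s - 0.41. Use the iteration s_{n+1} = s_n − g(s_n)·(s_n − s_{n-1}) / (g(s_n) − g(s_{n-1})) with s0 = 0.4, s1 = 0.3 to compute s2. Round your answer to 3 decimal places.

0.276

g(0.4) = 0.15507, g(0.3) = 0.02993
s2 = 0.30000 − 0.02993·(0.30000 − 0.40000) / (0.02993 − 0.15507) = 0.30000 − (-0.00299)/(-0.12514) = 0.27608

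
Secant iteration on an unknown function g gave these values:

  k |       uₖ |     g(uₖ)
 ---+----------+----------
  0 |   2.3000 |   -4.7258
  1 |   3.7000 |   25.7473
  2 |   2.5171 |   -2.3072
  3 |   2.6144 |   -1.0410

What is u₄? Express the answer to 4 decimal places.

2.6944

u₄ = 2.6144 − (-1.0410)·(2.6144 − 2.5171) / (-1.0410 − (-2.3072))
   = 2.6144 − (-0.101289)/(1.266200) = 2.694395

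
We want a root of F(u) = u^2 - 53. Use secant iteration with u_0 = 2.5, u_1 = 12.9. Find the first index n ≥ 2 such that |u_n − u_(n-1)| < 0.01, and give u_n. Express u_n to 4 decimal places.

F(2.5) = -46.750000, F(12.9) = 113.410000
u_2 = 12.900000 − 113.410000·(10.400000)/(160.160000) = 5.535714;  |Δ| = 7.364286
F(5.535714) = -22.355867
u_3 = 5.535714 − (-22.355867)·(-7.364286)/(-135.765867) = 6.748353;  |Δ| = 1.212639
F(6.748353) = -7.459727
u_4 = 6.748353 − (-7.459727)·(1.212639)/(14.896140) = 7.355622;  |Δ| = 0.607268
F(7.355622) = 1.105172
u_5 = 7.355622 − 1.105172·(0.607268)/(8.564900) = 7.277263;  |Δ| = 0.078359
F(7.277263) = -0.041445
u_6 = 7.277263 − (-0.041445)·(-0.078359)/(-1.146617) = 7.280095;  |Δ| = 0.002832
|u_6 − u_5| = 0.002832 < 0.01

n = 6, u_n = 7.2801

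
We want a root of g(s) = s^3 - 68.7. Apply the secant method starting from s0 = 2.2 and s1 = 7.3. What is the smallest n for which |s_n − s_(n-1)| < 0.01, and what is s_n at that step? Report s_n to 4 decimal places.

g(2.2) = -58.052000, g(7.3) = 320.317000
s2 = 7.300000 − 320.317000·(5.100000)/(378.369000) = 2.982477;  |Δ| = 4.317523
g(2.982477) = -42.170352
s3 = 2.982477 − (-42.170352)·(-4.317523)/(-362.487352) = 3.484761;  |Δ| = 0.502284
g(3.484761) = -26.382598
s4 = 3.484761 − (-26.382598)·(0.502284)/(15.787753) = 4.324117;  |Δ| = 0.839356
g(4.324117) = 12.152289
s5 = 4.324117 − 12.152289·(0.839356)/(38.534887) = 4.059419;  |Δ| = 0.264698
g(4.059419) = -1.805296
s6 = 4.059419 − (-1.805296)·(-0.264698)/(-13.957584) = 4.093656;  |Δ| = 0.034236
g(4.093656) = -0.098447
s7 = 4.093656 − (-0.098447)·(0.034236)/(1.706848) = 4.095630;  |Δ| = 0.001975
|s7 − s6| = 0.001975 < 0.01

n = 7, s_n = 4.0956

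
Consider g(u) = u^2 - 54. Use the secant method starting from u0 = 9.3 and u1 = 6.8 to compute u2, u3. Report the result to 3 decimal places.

g(9.3) = 32.49000, g(6.8) = -7.76000
u2 = 6.80000 − (-7.76000)·(6.80000 − 9.30000) / (-7.76000 − 32.49000) = 6.80000 − (19.40000)/(-40.25000) = 7.28199
g(7.28199) = -0.97266
u3 = 7.28199 − (-0.97266)·(7.28199 − 6.80000) / (-0.97266 − (-7.76000)) = 7.28199 − (-0.46881)/(6.78734) = 7.35106

7.282, 7.351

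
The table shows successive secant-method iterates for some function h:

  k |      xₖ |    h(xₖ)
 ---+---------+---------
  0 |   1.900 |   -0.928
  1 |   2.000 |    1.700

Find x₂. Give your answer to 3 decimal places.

x₂ = 2.000 − 1.700·(2.000 − 1.900) / (1.700 − (-0.928))
   = 2.000 − (0.17000)/(2.62800) = 1.93531

1.935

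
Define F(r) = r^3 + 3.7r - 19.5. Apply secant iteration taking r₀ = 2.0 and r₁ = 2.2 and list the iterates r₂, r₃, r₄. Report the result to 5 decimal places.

F(2.0) = -4.1000000, F(2.2) = -0.7120000
r₂ = 2.2000000 − (-0.7120000)·(2.2000000 − 2.0000000) / (-0.7120000 − (-4.1000000)) = 2.2000000 − (-0.1424000)/(3.3880000) = 2.2420307
F(2.2420307) = 0.0655330
r₃ = 2.2420307 − 0.0655330·(2.2420307 − 2.2000000) / (0.0655330 − (-0.7120000)) = 2.2420307 − (0.0027544)/(0.7775330) = 2.2384882
F(2.2384882) = -0.0009108
r₄ = 2.2384882 − (-0.0009108)·(2.2384882 − 2.2420307) / (-0.0009108 − 0.0655330) = 2.2384882 − (0.0000032)/(-0.0664438) = 2.2385368

2.24203, 2.23849, 2.23854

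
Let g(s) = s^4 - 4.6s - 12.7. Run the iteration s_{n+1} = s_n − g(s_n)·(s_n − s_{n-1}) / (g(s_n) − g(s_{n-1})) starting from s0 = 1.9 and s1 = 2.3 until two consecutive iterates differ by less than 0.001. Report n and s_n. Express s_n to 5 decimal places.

g(1.9) = -8.4079000, g(2.3) = 4.7041000
s2 = 2.3000000 − 4.7041000·(0.4000000)/(13.1120000) = 2.1564948;  |Δ| = 0.1435052
g(2.1564948) = -0.9930060
s3 = 2.1564948 − (-0.9930060)·(-0.1435052)/(-5.6971060) = 2.1815078;  |Δ| = 0.0250130
g(2.1815078) = -0.0870814
s4 = 2.1815078 − (-0.0870814)·(0.0250130)/(0.9059246) = 2.1839121;  |Δ| = 0.0024044
g(2.1839121) = 0.0018693
s5 = 2.1839121 − 0.0018693·(0.0024044)/(0.0889507) = 2.1838616;  |Δ| = 0.0000505
|s5 − s4| = 0.0000505 < 0.001

n = 5, s_n = 2.18386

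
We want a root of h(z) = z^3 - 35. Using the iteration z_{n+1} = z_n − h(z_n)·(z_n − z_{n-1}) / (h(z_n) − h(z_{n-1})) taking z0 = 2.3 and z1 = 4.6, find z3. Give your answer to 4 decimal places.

3.1531

h(2.3) = -22.833000, h(4.6) = 62.336000
z2 = 4.600000 − 62.336000·(4.600000 − 2.300000) / (62.336000 − (-22.833000)) = 4.600000 − (143.372800)/(85.169000) = 2.916608
h(2.916608) = -10.189572
z3 = 2.916608 − (-10.189572)·(2.916608 − 4.600000) / (-10.189572 − 62.336000) = 2.916608 − (17.153042)/(-72.525572) = 3.153118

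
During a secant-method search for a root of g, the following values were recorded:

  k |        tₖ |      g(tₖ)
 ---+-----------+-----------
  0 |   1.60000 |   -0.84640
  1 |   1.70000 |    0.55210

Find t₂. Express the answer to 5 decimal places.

1.66052

t₂ = 1.70000 − 0.55210·(1.70000 − 1.60000) / (0.55210 − (-0.84640))
   = 1.70000 − (0.0552100)/(1.3985000) = 1.6605220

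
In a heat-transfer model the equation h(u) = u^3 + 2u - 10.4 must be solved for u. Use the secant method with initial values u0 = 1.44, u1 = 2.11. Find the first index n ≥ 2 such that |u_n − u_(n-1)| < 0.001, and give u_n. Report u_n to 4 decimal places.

h(1.44) = -4.534016, h(2.11) = 3.213931
u2 = 2.110000 − 3.213931·(0.670000)/(7.747947) = 1.832077;  |Δ| = 0.277923
h(1.832077) = -0.586470
u3 = 1.832077 − (-0.586470)·(-0.277923)/(-3.800401) = 1.874965;  |Δ| = 0.042889
h(1.874965) = -0.058637
u4 = 1.874965 − (-0.058637)·(0.042889)/(0.527833) = 1.879730;  |Δ| = 0.004765
h(1.879730) = 0.001268
u5 = 1.879730 − 0.001268·(0.004765)/(0.059906) = 1.879629;  |Δ| = 0.000101
|u5 − u4| = 0.000101 < 0.001

n = 5, u_n = 1.8796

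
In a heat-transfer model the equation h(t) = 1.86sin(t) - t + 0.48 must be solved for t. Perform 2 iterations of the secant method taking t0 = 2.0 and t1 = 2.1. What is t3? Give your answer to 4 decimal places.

h(2.0) = 0.171293, h(2.1) = -0.014431
t2 = 2.100000 − (-0.014431)·(2.100000 − 2.000000) / (-0.014431 − 0.171293) = 2.100000 − (-0.001443)/(-0.185724) = 2.092230
h(2.092230) = 0.000587
t3 = 2.092230 − 0.000587·(2.092230 − 2.100000) / (0.000587 − (-0.014431)) = 2.092230 − (-0.000005)/(0.015017) = 2.092534

2.0925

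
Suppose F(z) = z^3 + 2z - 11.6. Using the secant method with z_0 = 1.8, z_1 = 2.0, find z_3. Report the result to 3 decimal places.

1.971

F(1.8) = -2.16800, F(2.0) = 0.40000
z_2 = 2.00000 − 0.40000·(2.00000 − 1.80000) / (0.40000 − (-2.16800)) = 2.00000 − (0.08000)/(2.56800) = 1.96885
F(1.96885) = -0.03034
z_3 = 1.96885 − (-0.03034)·(1.96885 − 2.00000) / (-0.03034 − 0.40000) = 1.96885 − (0.00095)/(-0.43034) = 1.97104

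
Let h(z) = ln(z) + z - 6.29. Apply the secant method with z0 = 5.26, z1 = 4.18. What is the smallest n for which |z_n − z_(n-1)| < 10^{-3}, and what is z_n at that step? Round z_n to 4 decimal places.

h(5.26) = 0.630131, h(4.18) = -0.679689
z2 = 4.180000 − (-0.679689)·(-1.080000)/(-1.309820) = 4.740431;  |Δ| = 0.560431
h(4.740431) = 0.006559
z3 = 4.740431 − 0.006559·(0.560431)/(0.686248) = 4.735074;  |Δ| = 0.005357
h(4.735074) = 0.000072
z4 = 4.735074 − 0.000072·(-0.005357)/(-0.006487) = 4.735015;  |Δ| = 0.000059
|z4 − z3| = 0.000059 < 10^{-3}

n = 4, z_n = 4.7350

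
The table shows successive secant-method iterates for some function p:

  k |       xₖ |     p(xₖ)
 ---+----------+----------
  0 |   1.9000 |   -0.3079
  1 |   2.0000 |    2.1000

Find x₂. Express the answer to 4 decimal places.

x₂ = 2.0000 − 2.1000·(2.0000 − 1.9000) / (2.1000 − (-0.3079))
   = 2.0000 − (0.210000)/(2.407900) = 1.912787

1.9128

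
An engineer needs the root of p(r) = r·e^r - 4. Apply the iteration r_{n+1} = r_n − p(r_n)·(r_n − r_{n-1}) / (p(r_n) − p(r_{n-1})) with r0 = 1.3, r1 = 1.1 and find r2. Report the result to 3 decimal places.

1.195

p(1.3) = 0.77009, p(1.1) = -0.69542
r2 = 1.10000 − (-0.69542)·(1.10000 − 1.30000) / (-0.69542 − 0.77009) = 1.10000 − (0.13908)/(-1.46550) = 1.19490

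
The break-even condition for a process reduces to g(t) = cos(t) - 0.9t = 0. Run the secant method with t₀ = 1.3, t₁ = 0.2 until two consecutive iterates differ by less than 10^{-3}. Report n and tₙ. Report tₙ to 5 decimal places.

n = 5, tₙ = 0.78555

g(1.3) = -0.9025012, g(0.2) = 0.8000666
t₂ = 0.2000000 − 0.8000666·(-1.1000000)/(1.7025677) = 0.7169094;  |Δ| = 0.5169094
g(0.7169094) = 0.1086216
t₃ = 0.7169094 − 0.1086216·(0.5169094)/(-0.6914450) = 0.7981126;  |Δ| = 0.0812032
g(0.7981126) = -0.0202419
t₄ = 0.7981126 − (-0.0202419)·(0.0812032)/(-0.1288635) = 0.7853572;  |Δ| = 0.0127554
g(0.7853572) = 0.0003143
t₅ = 0.7853572 − 0.0003143·(-0.0127554)/(0.0205562) = 0.7855522;  |Δ| = 0.0001950
|t₅ − t₄| = 0.0001950 < 10^{-3}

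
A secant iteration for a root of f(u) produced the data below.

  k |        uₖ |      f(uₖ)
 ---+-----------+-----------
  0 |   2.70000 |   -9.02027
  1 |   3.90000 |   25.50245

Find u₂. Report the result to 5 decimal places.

3.01354

u₂ = 3.90000 − 25.50245·(3.90000 − 2.70000) / (25.50245 − (-9.02027))
   = 3.90000 − (30.6029400)/(34.5227200) = 3.0135420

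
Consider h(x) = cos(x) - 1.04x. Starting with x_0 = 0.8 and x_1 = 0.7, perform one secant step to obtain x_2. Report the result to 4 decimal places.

h(0.8) = -0.135293, h(0.7) = 0.036842
x_2 = 0.700000 − 0.036842·(0.700000 − 0.800000) / (0.036842 − (-0.135293)) = 0.700000 − (-0.003684)/(0.172135) = 0.721403

0.7214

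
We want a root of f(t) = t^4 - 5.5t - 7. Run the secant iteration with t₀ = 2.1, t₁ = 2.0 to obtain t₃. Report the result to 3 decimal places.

f(2.1) = 0.89810, f(2.0) = -2.00000
t₂ = 2.00000 − (-2.00000)·(2.00000 − 2.10000) / (-2.00000 − 0.89810) = 2.00000 − (0.20000)/(-2.89810) = 2.06901
f(2.06901) = -0.05426
t₃ = 2.06901 − (-0.05426)·(2.06901 − 2.00000) / (-0.05426 − (-2.00000)) = 2.06901 − (-0.00374)/(1.94574) = 2.07094

2.071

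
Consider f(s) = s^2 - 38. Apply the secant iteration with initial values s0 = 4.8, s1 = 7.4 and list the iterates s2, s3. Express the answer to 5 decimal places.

f(4.8) = -14.9600000, f(7.4) = 16.7600000
s2 = 7.4000000 − 16.7600000·(7.4000000 − 4.8000000) / (16.7600000 − (-14.9600000)) = 7.4000000 − (43.5760000)/(31.7200000) = 6.0262295
f(6.0262295) = -1.6845579
s3 = 6.0262295 − (-1.6845579)·(6.0262295 − 7.4000000) / (-1.6845579 − 16.7600000) = 6.0262295 − (2.3141960)/(-18.4445579) = 6.1516972

6.02623, 6.15170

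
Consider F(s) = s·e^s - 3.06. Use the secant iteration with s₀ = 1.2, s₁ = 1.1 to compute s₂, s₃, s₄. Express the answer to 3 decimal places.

F(1.2) = 0.92414, F(1.1) = 0.24458
s₂ = 1.10000 − 0.24458·(1.10000 − 1.20000) / (0.24458 − 0.92414) = 1.10000 − (-0.02446)/(-0.67956) = 1.06401
F(1.06401) = 0.02346
s₃ = 1.06401 − 0.02346·(1.06401 − 1.10000) / (0.02346 − 0.24458) = 1.06401 − (-0.00084)/(-0.22112) = 1.06019
F(1.06019) = 0.00068
s₄ = 1.06019 − 0.00068·(1.06019 − 1.06401) / (0.00068 − 0.02346) = 1.06019 − (0.00000)/(-0.02277) = 1.06008

1.064, 1.060, 1.060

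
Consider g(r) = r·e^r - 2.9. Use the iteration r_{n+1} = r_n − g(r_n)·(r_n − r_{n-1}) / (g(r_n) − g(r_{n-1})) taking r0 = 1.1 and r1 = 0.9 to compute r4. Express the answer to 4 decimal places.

1.0326

g(1.1) = 0.404583, g(0.9) = -0.686357
r2 = 0.900000 − (-0.686357)·(0.900000 − 1.100000) / (-0.686357 − 0.404583) = 0.900000 − (0.137271)/(-1.090940) = 1.025829
g(1.025829) = -0.038548
r3 = 1.025829 − (-0.038548)·(1.025829 − 0.900000) / (-0.038548 − (-0.686357)) = 1.025829 − (-0.004850)/(0.647809) = 1.033316
g(1.033316) = 0.004000
r4 = 1.033316 − 0.004000·(1.033316 − 1.025829) / (0.004000 − (-0.038548)) = 1.033316 − (0.000030)/(0.042548) = 1.032612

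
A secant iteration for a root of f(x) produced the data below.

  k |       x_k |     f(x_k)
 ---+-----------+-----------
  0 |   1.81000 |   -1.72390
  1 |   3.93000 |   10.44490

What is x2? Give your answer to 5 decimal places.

x2 = 3.93000 − 10.44490·(3.93000 − 1.81000) / (10.44490 − (-1.72390))
   = 3.93000 − (22.1431880)/(12.1688000) = 2.1103310

2.11033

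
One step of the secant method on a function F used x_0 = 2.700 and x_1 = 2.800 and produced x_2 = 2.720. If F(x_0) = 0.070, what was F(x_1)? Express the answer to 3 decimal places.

The secant line through (2.700, 0.070) and (2.800, F(x_1)) crosses zero at x_2 = 2.720.
So (2.700, 0.070), (2.800, F(x_1)), (2.720, 0) are collinear:
F(x_1) = 0.070 · (2.800 − 2.720) / (2.700 − 2.720) = 0.070 · (0.08000)/(-0.02000) = -0.28000

-0.280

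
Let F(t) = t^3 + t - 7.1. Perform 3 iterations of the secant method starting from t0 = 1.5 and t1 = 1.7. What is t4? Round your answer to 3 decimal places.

1.749

F(1.5) = -2.22500, F(1.7) = -0.48700
t2 = 1.70000 − (-0.48700)·(1.70000 − 1.50000) / (-0.48700 − (-2.22500)) = 1.70000 − (-0.09740)/(1.73800) = 1.75604
F(1.75604) = 0.07111
t3 = 1.75604 − 0.07111·(1.75604 − 1.70000) / (0.07111 − (-0.48700)) = 1.75604 − (0.00399)/(0.55811) = 1.74890
F(1.74890) = -0.00182
t4 = 1.74890 − (-0.00182)·(1.74890 − 1.75604) / (-0.00182 − 0.07111) = 1.74890 − (0.00001)/(-0.07293) = 1.74908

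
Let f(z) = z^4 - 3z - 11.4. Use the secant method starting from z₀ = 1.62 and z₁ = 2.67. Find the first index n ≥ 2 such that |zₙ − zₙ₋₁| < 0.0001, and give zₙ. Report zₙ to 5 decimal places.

n = 7, zₙ = 2.04646

f(1.62) = -9.3725246, f(2.67) = 31.4112152
z₂ = 2.6700000 − 31.4112152·(1.0500000)/(40.7837398) = 1.8613008;  |Δ| = 0.8086992
f(1.8613008) = -4.9815522
z₃ = 1.8613008 − (-4.9815522)·(-0.8086992)/(-36.3927675) = 1.9719980;  |Δ| = 0.1106972
f(1.9719980) = -2.1934134
z₄ = 1.9719980 − (-2.1934134)·(0.1106972)/(2.7881388) = 2.0590829;  |Δ| = 0.0870849
f(2.0590829) = 0.3988452
z₅ = 2.0590829 − 0.3988452·(0.0870849)/(2.5922586) = 2.0456840;  |Δ| = 0.0133989
f(2.0456840) = -0.0243078
z₆ = 2.0456840 − (-0.0243078)·(-0.0133989)/(-0.4231530) = 2.0464537;  |Δ| = 0.0007697
f(2.0464537) = -0.0002452
z₇ = 2.0464537 − (-0.0002452)·(0.0007697)/(0.0240626) = 2.0464615;  |Δ| = 0.0000078
|z₇ − z₆| = 0.0000078 < 0.0001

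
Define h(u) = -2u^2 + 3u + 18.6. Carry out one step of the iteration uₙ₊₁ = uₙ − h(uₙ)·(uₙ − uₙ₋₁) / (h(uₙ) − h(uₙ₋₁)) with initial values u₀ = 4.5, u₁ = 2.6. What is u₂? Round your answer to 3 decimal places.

3.750

h(4.5) = -8.40000, h(2.6) = 12.88000
u₂ = 2.60000 − 12.88000·(2.60000 − 4.50000) / (12.88000 − (-8.40000)) = 2.60000 − (-24.47200)/(21.28000) = 3.75000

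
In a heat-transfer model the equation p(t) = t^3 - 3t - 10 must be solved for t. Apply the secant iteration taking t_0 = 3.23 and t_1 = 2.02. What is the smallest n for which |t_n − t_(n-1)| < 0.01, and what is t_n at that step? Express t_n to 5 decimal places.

p(3.23) = 14.0082670, p(2.02) = -7.8175920
t_2 = 2.0200000 − (-7.8175920)·(-1.2100000)/(-21.8258590) = 2.4533981;  |Δ| = 0.4333981
p(2.4533981) = -2.5927928
t_3 = 2.4533981 − (-2.5927928)·(0.4333981)/(5.2247992) = 2.6684708;  |Δ| = 0.2150727
p(2.6684708) = 0.9960646
t_4 = 2.6684708 − 0.9960646·(0.2150727)/(3.5888574) = 2.6087787;  |Δ| = 0.0596921
p(2.6087787) = -0.0717017
t_5 = 2.6087787 − (-0.0717017)·(-0.0596921)/(-1.0677663) = 2.6127871;  |Δ| = 0.0040084
|t_5 − t_4| = 0.0040084 < 0.01

n = 5, t_n = 2.61279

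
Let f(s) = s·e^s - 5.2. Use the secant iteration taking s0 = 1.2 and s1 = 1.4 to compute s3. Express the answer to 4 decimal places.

1.3490

f(1.2) = -1.215860, f(1.4) = 0.477280
s2 = 1.400000 − 0.477280·(1.400000 − 1.200000) / (0.477280 − (-1.215860)) = 1.400000 − (0.095456)/(1.693140) = 1.343622
f(1.343622) = -0.050031
s3 = 1.343622 − (-0.050031)·(1.343622 − 1.400000) / (-0.050031 − 0.477280) = 1.343622 − (0.002821)/(-0.527310) = 1.348971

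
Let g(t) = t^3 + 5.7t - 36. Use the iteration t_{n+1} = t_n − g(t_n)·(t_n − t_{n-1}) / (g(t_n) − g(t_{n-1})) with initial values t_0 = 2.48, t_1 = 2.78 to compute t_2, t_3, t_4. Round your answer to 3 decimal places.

g(2.48) = -6.61101, g(2.78) = 1.33095
t_2 = 2.78000 − 1.33095·(2.78000 − 2.48000) / (1.33095 − (-6.61101)) = 2.78000 − (0.39929)/(7.94196) = 2.72972
g(2.72972) = -0.10031
t_3 = 2.72972 − (-0.10031)·(2.72972 − 2.78000) / (-0.10031 − 1.33095) = 2.72972 − (0.00504)/(-1.43126) = 2.73325
g(2.73325) = -0.00136
t_4 = 2.73325 − (-0.00136)·(2.73325 − 2.72972) / (-0.00136 − (-0.10031)) = 2.73325 − (0.00000)/(0.09895) = 2.73330

2.730, 2.733, 2.733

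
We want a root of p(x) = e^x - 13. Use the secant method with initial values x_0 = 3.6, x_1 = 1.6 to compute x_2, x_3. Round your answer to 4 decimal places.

2.1086, 2.8464

p(3.6) = 23.598234, p(1.6) = -8.046968
x_2 = 1.600000 − (-8.046968)·(1.600000 − 3.600000) / (-8.046968 − 23.598234) = 1.600000 − (16.093935)/(-31.645202) = 2.108574
p(2.108574) = -4.763510
x_3 = 2.108574 − (-4.763510)·(2.108574 − 1.600000) / (-4.763510 − (-8.046968)) = 2.108574 − (-2.422599)/(3.283457) = 2.846394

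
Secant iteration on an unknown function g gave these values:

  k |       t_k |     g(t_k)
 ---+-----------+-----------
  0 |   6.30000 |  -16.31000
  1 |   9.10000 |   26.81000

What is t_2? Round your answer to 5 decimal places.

t_2 = 9.10000 − 26.81000·(9.10000 − 6.30000) / (26.81000 − (-16.31000))
   = 9.10000 − (75.0680000)/(43.1200000) = 7.3590909

7.35909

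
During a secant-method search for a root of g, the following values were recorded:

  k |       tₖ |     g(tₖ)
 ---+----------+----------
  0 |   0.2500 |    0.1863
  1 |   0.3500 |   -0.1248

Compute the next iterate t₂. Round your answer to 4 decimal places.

t₂ = 0.3500 − (-0.1248)·(0.3500 − 0.2500) / (-0.1248 − 0.1863)
   = 0.3500 − (-0.012480)/(-0.311100) = 0.309884

0.3099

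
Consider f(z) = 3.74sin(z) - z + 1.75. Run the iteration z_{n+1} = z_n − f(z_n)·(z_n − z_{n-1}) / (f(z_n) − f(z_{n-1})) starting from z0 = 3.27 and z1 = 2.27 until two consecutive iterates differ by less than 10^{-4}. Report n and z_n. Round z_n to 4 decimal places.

f(3.27) = -1.998925, f(2.27) = 2.342428
z2 = 2.270000 − 2.342428·(-1.000000)/(4.341352) = 2.809562;  |Δ| = 0.539562
f(2.809562) = 0.159543
z3 = 2.809562 − 0.159543·(0.539562)/(-2.182885) = 2.848997;  |Δ| = 0.039435
f(2.848997) = -0.020238
z4 = 2.848997 − (-0.020238)·(0.039435)/(-0.179780) = 2.844558;  |Δ| = 0.004439
f(2.844558) = 0.000088
z5 = 2.844558 − 0.000088·(-0.004439)/(0.020326) = 2.844577;  |Δ| = 0.000019
|z5 − z4| = 0.000019 < 10^{-4}

n = 5, z_n = 2.8446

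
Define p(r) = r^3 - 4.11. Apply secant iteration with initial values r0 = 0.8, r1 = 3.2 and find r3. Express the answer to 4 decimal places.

1.2632

p(0.8) = -3.598000, p(3.2) = 28.658000
r2 = 3.200000 − 28.658000·(3.200000 − 0.800000) / (28.658000 − (-3.598000)) = 3.200000 − (68.779200)/(32.256000) = 1.067708
p(1.067708) = -2.892811
r3 = 1.067708 − (-2.892811)·(1.067708 − 3.200000) / (-2.892811 − 28.658000) = 1.067708 − (6.168318)/(-31.550811) = 1.263213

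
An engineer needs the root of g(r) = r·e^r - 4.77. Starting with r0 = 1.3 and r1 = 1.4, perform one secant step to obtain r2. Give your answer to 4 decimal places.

1.3000

g(1.3) = 0.000086, g(1.4) = 0.907280
r2 = 1.400000 − 0.907280·(1.400000 − 1.300000) / (0.907280 − 0.000086) = 1.400000 − (0.090728)/(0.907194) = 1.299991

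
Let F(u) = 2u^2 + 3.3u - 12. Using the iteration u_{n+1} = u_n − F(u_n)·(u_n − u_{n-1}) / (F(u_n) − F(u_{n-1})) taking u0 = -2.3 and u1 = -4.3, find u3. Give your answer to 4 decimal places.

F(-2.3) = -9.010000, F(-4.3) = 10.790000
u2 = -4.300000 − 10.790000·(-4.300000 − (-2.300000)) / (10.790000 − (-9.010000)) = -4.300000 − (-21.580000)/(19.800000) = -3.210101
F(-3.210101) = -1.983836
u3 = -3.210101 − (-1.983836)·(-3.210101 − (-4.300000)) / (-1.983836 − 10.790000) = -3.210101 − (-2.162181)/(-12.773836) = -3.379367

-3.3794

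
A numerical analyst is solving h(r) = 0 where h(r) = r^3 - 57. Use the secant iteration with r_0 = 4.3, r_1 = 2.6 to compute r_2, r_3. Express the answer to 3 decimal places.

3.682, 3.919

h(4.3) = 22.50700, h(2.6) = -39.42400
r_2 = 2.60000 − (-39.42400)·(2.60000 − 4.30000) / (-39.42400 − 22.50700) = 2.60000 − (67.02080)/(-61.93100) = 3.68219
h(3.68219) = -7.07514
r_3 = 3.68219 − (-7.07514)·(3.68219 − 2.60000) / (-7.07514 − (-39.42400)) = 3.68219 − (-7.65662)/(32.34886) = 3.91887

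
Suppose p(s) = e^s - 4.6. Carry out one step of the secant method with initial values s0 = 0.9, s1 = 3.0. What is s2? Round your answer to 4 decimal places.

1.1550

p(0.9) = -2.140397, p(3.0) = 15.485537
s2 = 3.000000 − 15.485537·(3.000000 − 0.900000) / (15.485537 − (-2.140397)) = 3.000000 − (32.519628)/(17.625934) = 1.155013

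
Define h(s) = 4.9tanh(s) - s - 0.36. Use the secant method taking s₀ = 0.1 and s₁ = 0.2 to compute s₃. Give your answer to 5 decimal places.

h(0.1) = 0.0283732, h(0.2) = 0.4071391
s₂ = 0.2000000 − 0.4071391·(0.2000000 − 0.1000000) / (0.4071391 − 0.0283732) = 0.2000000 − (0.0407139)/(0.3787659) = 0.0925090
h(0.0925090) = -0.0005034
s₃ = 0.0925090 − (-0.0005034)·(0.0925090 − 0.2000000) / (-0.0005034 − 0.4071391) = 0.0925090 − (0.0000541)/(-0.4076425) = 0.0926418

0.09264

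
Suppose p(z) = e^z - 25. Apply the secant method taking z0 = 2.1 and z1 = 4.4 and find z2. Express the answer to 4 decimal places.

2.6283

p(2.1) = -16.833830, p(4.4) = 56.450869
z2 = 4.400000 − 56.450869·(4.400000 − 2.100000) / (56.450869 − (-16.833830)) = 4.400000 − (129.836998)/(73.284699) = 2.628321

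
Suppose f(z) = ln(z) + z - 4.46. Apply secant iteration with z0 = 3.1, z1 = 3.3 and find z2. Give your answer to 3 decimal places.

f(3.1) = -0.22860, f(3.3) = 0.03392
z2 = 3.30000 − 0.03392·(3.30000 − 3.10000) / (0.03392 − (-0.22860)) = 3.30000 − (0.00678)/(0.26252) = 3.27416

3.274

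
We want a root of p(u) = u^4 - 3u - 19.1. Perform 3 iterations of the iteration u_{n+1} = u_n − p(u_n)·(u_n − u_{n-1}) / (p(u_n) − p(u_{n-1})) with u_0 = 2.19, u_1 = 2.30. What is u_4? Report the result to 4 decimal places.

p(2.19) = -2.667425, p(2.30) = 1.984100
u_2 = 2.300000 − 1.984100·(2.300000 − 2.190000) / (1.984100 − (-2.667425)) = 2.300000 − (0.218251)/(4.651525) = 2.253080
p(2.253080) = -0.089726
u_3 = 2.253080 − (-0.089726)·(2.253080 − 2.300000) / (-0.089726 − 1.984100) = 2.253080 − (0.004210)/(-2.073826) = 2.255110
p(2.255110) = -0.002816
u_4 = 2.255110 − (-0.002816)·(2.255110 − 2.253080) / (-0.002816 − (-0.089726)) = 2.255110 − (-0.000006)/(0.086910) = 2.255176

2.2552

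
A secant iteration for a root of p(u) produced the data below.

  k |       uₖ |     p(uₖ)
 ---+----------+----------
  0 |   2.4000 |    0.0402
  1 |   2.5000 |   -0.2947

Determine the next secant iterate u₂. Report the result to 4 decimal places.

u₂ = 2.5000 − (-0.2947)·(2.5000 − 2.4000) / (-0.2947 − 0.0402)
   = 2.5000 − (-0.029470)/(-0.334900) = 2.412004

2.4120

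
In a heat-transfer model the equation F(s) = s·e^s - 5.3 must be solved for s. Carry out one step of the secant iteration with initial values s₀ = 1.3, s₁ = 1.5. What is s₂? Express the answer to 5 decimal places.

1.35428

F(1.3) = -0.5299143, F(1.5) = 1.4225336
s₂ = 1.5000000 − 1.4225336·(1.5000000 − 1.3000000) / (1.4225336 − (-0.5299143)) = 1.5000000 − (0.2845067)/(1.9524479) = 1.3542820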